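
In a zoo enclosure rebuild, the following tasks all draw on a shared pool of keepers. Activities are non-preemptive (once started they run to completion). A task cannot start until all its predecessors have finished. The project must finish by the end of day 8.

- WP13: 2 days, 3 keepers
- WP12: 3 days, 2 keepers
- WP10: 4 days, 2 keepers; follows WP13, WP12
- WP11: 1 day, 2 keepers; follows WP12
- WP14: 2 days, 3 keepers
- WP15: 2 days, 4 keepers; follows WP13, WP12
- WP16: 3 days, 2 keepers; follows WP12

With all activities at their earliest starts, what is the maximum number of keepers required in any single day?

Early-start schedule: WP13@1, WP12@1, WP10@4, WP11@4, WP14@1, WP15@4, WP16@4.
Load per day: day 1: 8, day 2: 8, day 3: 2, day 4: 10, day 5: 8, day 6: 4, day 7: 2, day 8: 0.
Peak is 10.

10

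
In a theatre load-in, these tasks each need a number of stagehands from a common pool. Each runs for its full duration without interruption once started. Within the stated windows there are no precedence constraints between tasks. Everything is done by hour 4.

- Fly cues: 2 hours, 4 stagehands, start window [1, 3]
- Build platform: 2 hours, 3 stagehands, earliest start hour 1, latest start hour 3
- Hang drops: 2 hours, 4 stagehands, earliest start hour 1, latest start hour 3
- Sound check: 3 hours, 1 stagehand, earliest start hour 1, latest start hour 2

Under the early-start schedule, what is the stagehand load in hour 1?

12

At early start, hour 1 has: Fly cues, Build platform, Hang drops, Sound check.
Demand: 4 + 3 + 4 + 1 = 12.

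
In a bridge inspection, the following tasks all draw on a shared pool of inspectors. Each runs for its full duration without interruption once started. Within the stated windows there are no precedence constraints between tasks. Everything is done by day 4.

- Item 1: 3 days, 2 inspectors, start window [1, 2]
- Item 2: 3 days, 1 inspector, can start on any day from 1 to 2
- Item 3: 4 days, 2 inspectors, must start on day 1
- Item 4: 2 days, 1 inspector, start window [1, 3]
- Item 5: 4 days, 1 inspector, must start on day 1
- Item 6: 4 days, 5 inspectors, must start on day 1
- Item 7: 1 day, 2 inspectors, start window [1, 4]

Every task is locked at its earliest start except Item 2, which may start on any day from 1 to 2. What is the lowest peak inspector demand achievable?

13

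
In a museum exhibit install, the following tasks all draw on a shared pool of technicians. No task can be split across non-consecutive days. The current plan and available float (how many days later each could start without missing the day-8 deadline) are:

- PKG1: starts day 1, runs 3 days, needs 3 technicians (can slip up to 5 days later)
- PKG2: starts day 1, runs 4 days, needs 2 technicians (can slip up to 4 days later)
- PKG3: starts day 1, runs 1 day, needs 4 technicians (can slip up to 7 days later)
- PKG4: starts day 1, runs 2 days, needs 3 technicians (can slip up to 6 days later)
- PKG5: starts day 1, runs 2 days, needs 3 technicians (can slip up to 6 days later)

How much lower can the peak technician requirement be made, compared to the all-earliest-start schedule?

10

Early-start peak: d1:15  d2:11  d3:5  d4:2  d5:0  d6:0  d7:0  d8:0 ⇒ 15.
Leveled (PKG1@1, PKG2@1, PKG3@6, PKG4@4, PKG5@7): d1:5  d2:5  d3:5  d4:5  d5:3  d6:4  d7:3  d8:3 ⇒ 5.
Reduction 15 − 5 = 10.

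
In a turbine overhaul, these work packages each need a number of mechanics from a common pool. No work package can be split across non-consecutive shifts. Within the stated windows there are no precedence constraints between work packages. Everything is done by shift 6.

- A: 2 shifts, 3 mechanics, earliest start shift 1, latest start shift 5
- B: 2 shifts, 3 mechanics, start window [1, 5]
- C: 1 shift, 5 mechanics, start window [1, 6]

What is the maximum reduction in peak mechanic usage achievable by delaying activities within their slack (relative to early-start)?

Early-start peak: s1:11  s2:6  s3:0  s4:0  s5:0  s6:0 ⇒ 11.
Leveled (A@1, B@3, C@5): s1:3  s2:3  s3:3  s4:3  s5:5  s6:0 ⇒ 5.
Reduction 11 − 5 = 6.

6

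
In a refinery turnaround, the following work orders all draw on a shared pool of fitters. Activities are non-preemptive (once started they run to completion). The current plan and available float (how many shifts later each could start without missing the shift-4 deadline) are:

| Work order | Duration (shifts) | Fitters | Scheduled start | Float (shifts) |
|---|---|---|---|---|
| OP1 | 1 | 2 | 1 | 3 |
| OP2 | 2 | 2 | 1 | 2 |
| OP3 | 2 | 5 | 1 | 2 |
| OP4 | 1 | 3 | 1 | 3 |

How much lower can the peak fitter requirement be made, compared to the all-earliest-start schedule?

7

Early-start peak: s1:12  s2:7  s3:0  s4:0 ⇒ 12.
Leveled (OP1@1, OP2@1, OP3@3, OP4@2): s1:4  s2:5  s3:5  s4:5 ⇒ 5.
Reduction 12 − 5 = 7.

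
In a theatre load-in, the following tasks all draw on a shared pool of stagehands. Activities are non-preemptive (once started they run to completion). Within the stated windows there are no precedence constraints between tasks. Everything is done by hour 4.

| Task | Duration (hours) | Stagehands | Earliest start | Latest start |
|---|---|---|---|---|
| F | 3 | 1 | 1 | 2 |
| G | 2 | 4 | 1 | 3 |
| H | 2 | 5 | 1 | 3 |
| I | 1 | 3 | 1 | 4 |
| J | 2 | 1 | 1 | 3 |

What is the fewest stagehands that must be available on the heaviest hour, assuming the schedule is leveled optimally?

Early-start (F@1, G@1, H@1, I@1, J@1) gives peak 14: h1:14  h2:11  h3:1  h4:0.
Shift G→3, I→4.
Schedule F@1, G@3, H@1, I@4, J@1: h1:7  h2:7  h3:5  h4:7 — peak 7.
Total stagehand-hours = 26 over 4 hours ⇒ peak ≥ ⌈26/4⌉ = 7, so 7 is optimal.

7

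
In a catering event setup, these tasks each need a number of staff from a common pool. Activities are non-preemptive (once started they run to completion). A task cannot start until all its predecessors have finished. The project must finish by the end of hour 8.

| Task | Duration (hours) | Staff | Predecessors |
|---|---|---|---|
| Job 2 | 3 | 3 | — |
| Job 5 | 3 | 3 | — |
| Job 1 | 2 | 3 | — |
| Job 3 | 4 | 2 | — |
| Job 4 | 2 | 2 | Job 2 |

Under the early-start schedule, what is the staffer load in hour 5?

At early start, hour 5 has: Job 4.
Demand: 2 = 2.

2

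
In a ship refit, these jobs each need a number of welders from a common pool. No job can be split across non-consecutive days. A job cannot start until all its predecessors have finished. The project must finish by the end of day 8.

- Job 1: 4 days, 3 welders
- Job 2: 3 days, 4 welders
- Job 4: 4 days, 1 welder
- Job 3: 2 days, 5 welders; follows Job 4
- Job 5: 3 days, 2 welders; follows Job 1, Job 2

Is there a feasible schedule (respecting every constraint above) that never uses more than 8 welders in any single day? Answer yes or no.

yes

Schedule Job 1@1, Job 2@1, Job 4@1, Job 3@5, Job 5@5: d1:8  d2:8  d3:8  d4:4  d5:7  d6:7  d7:2  d8:0 — peak 8 ≤ 8.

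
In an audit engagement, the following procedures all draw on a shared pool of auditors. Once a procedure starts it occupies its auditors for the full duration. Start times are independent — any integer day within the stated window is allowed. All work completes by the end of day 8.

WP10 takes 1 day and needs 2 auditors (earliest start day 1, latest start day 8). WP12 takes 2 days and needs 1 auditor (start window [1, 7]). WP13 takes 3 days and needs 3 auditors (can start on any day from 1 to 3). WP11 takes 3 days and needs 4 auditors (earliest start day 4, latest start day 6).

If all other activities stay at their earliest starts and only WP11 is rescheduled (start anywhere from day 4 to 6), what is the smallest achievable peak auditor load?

WP11@4: d1:6  d2:4  d3:3  d4:4  d5:4  d6:4  d7:0  d8:0 → peak 6
WP11@5: d1:6  d2:4  d3:3  d4:0  d5:4  d6:4  d7:4  d8:0 → peak 6
WP11@6: d1:6  d2:4  d3:3  d4:0  d5:0  d6:4  d7:4  d8:4 → peak 6
Best is WP11@4, peak 6.

6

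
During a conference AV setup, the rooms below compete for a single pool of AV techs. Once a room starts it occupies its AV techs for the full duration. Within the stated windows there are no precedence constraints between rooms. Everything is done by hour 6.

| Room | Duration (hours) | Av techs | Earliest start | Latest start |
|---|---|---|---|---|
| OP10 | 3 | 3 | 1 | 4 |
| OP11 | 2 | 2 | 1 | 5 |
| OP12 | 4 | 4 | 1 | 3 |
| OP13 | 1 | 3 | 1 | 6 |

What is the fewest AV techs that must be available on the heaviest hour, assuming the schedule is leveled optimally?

7

Early-start (OP10@1, OP11@1, OP12@1, OP13@1) gives peak 12: h1:12  h2:9  h3:7  h4:4  h5:0  h6:0.
Shift OP12→3, OP13→4.
Schedule OP10@1, OP11@1, OP12@3, OP13@4: h1:5  h2:5  h3:7  h4:7  h5:4  h6:4 — peak 7.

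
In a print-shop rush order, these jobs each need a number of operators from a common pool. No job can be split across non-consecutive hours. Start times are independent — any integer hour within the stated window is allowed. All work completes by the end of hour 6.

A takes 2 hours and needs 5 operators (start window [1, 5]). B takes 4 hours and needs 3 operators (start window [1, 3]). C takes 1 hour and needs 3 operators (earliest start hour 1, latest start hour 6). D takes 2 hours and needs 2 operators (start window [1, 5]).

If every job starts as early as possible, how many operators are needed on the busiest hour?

13

Early-start schedule: A@1, B@1, C@1, D@1.
Load per hour: hour 1: 13, hour 2: 10, hour 3: 3, hour 4: 3, hour 5: 0, hour 6: 0.
Peak is 13.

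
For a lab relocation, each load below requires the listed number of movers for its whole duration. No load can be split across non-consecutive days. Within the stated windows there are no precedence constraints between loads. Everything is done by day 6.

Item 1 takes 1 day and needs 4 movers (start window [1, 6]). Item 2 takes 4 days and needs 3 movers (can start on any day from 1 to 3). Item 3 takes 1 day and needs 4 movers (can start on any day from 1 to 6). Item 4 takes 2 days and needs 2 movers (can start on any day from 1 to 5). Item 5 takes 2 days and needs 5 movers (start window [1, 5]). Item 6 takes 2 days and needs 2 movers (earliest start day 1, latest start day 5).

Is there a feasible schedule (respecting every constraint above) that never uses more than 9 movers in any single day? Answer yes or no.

Schedule Item 1@1, Item 2@1, Item 3@2, Item 4@3, Item 5@5, Item 6@3: d1:7  d2:7  d3:7  d4:7  d5:5  d6:5 — peak 7 ≤ 9.

yes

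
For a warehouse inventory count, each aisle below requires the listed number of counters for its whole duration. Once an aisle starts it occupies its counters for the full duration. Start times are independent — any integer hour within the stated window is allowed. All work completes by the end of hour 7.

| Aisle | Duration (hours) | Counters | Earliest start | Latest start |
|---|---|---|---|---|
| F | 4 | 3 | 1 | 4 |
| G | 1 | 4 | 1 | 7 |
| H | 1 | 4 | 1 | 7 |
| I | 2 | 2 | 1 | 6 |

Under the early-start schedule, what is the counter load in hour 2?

At early start, hour 2 has: F, I.
Demand: 3 + 2 = 5.

5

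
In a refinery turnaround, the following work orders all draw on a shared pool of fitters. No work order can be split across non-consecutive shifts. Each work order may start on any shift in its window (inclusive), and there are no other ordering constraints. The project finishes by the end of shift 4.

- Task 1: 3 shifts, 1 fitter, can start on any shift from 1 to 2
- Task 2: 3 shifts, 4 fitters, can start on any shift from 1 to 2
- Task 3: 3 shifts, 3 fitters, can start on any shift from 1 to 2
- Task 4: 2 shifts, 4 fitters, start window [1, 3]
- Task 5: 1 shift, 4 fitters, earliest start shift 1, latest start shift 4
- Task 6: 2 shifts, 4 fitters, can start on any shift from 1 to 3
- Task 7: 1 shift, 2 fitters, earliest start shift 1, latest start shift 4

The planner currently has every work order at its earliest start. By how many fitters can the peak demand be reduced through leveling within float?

Early-start peak: s1:22  s2:16  s3:8  s4:0 ⇒ 22.
Leveled (Task 1@1, Task 2@1, Task 3@1, Task 4@1, Task 5@4, Task 6@3, Task 7@4): s1:12  s2:12  s3:12  s4:10 ⇒ 12.
Reduction 22 − 12 = 10.

10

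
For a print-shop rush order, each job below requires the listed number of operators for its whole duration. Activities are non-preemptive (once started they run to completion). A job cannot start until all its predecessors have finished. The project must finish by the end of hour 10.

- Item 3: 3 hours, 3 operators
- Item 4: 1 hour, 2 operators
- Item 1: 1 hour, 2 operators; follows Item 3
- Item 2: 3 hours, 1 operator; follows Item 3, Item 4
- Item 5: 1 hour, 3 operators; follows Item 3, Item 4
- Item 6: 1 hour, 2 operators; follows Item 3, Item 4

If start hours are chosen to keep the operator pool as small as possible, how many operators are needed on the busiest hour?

3

Early-start (Item 3@1, Item 4@1, Item 1@4, Item 2@4, Item 5@4, Item 6@4) gives peak 8: h1:5  h2:3  h3:3  h4:8  h5:1  h6:1  h7:0  h8:0  h9:0  h10:0.
Shift Item 4→4, Item 1→5, Item 2→5, Item 5→8, Item 6→6.
Schedule Item 3@1, Item 4@4, Item 1@5, Item 2@5, Item 5@8, Item 6@6: h1:3  h2:3  h3:3  h4:2  h5:3  h6:3  h7:1  h8:3  h9:0  h10:0 — peak 3.
Total operator-hours = 21 over 10 hours ⇒ peak ≥ ⌈21/10⌉ = 3, so 3 is optimal.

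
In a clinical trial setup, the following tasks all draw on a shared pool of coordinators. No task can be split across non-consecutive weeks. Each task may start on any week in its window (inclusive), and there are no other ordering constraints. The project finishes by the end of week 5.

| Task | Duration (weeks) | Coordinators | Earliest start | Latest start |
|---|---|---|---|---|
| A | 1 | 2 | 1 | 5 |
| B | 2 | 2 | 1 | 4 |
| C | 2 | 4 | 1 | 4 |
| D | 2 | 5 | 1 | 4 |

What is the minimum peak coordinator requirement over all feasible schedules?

6

Early-start (A@1, B@1, C@1, D@1) gives peak 13: w1:13  w2:11  w3:0  w4:0  w5:0.
Shift C→2, D→4.
Schedule A@1, B@1, C@2, D@4: w1:4  w2:6  w3:4  w4:5  w5:5 — peak 6.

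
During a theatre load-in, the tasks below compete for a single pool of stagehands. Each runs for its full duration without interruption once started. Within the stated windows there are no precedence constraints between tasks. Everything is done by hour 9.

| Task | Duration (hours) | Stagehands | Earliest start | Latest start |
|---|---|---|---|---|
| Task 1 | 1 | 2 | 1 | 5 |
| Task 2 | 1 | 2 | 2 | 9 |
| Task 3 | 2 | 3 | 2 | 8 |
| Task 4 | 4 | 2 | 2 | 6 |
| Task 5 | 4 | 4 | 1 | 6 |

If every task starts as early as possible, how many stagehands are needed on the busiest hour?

Early-start schedule: Task 1@1, Task 2@2, Task 3@2, Task 4@2, Task 5@1.
Load per hour: hour 1: 6, hour 2: 11, hour 3: 9, hour 4: 6, hour 5: 2, hour 6: 0, hour 7: 0, hour 8: 0, hour 9: 0.
Peak is 11.

11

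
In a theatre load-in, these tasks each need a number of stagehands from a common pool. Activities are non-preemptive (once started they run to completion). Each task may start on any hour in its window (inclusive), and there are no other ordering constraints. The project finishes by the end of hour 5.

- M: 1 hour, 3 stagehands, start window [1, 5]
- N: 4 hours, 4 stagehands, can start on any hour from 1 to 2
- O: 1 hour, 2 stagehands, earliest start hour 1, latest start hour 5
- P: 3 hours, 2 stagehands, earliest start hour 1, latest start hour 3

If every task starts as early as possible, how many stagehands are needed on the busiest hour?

Early-start schedule: M@1, N@1, O@1, P@1.
Load per hour: hour 1: 11, hour 2: 6, hour 3: 6, hour 4: 4, hour 5: 0.
Peak is 11.

11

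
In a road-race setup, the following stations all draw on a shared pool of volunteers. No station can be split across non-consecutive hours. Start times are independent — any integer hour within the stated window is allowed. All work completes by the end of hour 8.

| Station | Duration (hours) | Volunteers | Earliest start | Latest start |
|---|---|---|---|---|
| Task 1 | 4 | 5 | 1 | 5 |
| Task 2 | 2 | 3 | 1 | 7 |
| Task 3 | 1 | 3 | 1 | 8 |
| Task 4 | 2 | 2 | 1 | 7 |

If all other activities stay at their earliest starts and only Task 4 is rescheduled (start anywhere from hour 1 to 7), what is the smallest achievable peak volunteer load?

Task 4@1: h1:13  h2:10  h3:5  h4:5  h5:0  h6:0  h7:0  h8:0 → peak 13
Task 4@2: h1:11  h2:10  h3:7  h4:5  h5:0  h6:0  h7:0  h8:0 → peak 11
Task 4@3: h1:11  h2:8  h3:7  h4:7  h5:0  h6:0  h7:0  h8:0 → peak 11
Task 4@4: h1:11  h2:8  h3:5  h4:7  h5:2  h6:0  h7:0  h8:0 → peak 11
Task 4@5: h1:11  h2:8  h3:5  h4:5  h5:2  h6:2  h7:0  h8:0 → peak 11
Task 4@6: h1:11  h2:8  h3:5  h4:5  h5:0  h6:2  h7:2  h8:0 → peak 11
Task 4@7: h1:11  h2:8  h3:5  h4:5  h5:0  h6:0  h7:2  h8:2 → peak 11
Best is Task 4@2, peak 11.

11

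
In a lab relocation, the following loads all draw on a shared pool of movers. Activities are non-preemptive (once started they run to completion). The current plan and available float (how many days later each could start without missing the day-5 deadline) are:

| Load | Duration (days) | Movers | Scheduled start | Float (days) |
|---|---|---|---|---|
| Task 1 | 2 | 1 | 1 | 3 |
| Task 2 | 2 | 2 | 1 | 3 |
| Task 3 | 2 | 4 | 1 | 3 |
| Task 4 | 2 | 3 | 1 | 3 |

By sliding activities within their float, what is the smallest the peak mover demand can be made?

5

Early-start (Task 1@1, Task 2@1, Task 3@1, Task 4@1) gives peak 10: d1:10  d2:10  d3:0  d4:0  d5:0.
Shift Task 2→3, Task 4→3.
Schedule Task 1@1, Task 2@3, Task 3@1, Task 4@3: d1:5  d2:5  d3:5  d4:5  d5:0 — peak 5.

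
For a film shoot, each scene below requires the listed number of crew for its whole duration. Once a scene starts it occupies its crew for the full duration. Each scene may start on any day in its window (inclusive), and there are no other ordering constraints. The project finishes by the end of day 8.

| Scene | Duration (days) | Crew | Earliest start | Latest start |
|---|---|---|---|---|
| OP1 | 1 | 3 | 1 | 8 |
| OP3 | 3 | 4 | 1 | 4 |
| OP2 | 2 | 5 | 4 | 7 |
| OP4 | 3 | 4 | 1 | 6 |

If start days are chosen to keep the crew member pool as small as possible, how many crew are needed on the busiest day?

Early-start (OP1@1, OP3@1, OP2@4, OP4@1) gives peak 11: d1:11  d2:8  d3:8  d4:5  d5:5  d6:0  d7:0  d8:0.
Shift OP4→6.
Schedule OP1@1, OP3@1, OP2@4, OP4@6: d1:7  d2:4  d3:4  d4:5  d5:5  d6:4  d7:4  d8:4 — peak 7.

7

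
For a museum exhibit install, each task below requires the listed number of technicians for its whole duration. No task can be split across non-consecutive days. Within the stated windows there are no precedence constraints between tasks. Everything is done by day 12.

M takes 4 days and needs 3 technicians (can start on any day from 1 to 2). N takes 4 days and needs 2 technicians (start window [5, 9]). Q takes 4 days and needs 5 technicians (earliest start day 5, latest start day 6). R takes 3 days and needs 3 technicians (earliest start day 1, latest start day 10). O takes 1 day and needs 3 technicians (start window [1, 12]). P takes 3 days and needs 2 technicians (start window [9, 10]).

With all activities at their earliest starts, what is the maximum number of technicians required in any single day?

9

Early-start schedule: M@1, N@5, Q@5, R@1, O@1, P@9.
Load per day: day 1: 9, day 2: 6, day 3: 6, day 4: 3, day 5: 7, day 6: 7, day 7: 7, day 8: 7, day 9: 2, day 10: 2, day 11: 2, day 12: 0.
Peak is 9.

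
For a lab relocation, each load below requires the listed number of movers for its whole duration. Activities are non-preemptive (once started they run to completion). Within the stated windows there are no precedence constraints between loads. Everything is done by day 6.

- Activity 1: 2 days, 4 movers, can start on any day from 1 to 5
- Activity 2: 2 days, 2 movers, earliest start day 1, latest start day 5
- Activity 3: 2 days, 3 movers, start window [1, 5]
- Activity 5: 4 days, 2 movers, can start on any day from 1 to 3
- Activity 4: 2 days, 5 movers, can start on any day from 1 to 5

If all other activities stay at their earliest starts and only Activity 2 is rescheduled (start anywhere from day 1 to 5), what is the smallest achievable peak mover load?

Activity 2@1: d1:16  d2:16  d3:2  d4:2  d5:0  d6:0 → peak 16
Activity 2@2: d1:14  d2:16  d3:4  d4:2  d5:0  d6:0 → peak 16
Activity 2@3: d1:14  d2:14  d3:4  d4:4  d5:0  d6:0 → peak 14
Activity 2@4: d1:14  d2:14  d3:2  d4:4  d5:2  d6:0 → peak 14
Activity 2@5: d1:14  d2:14  d3:2  d4:2  d5:2  d6:2 → peak 14
Best is Activity 2@3, peak 14.

14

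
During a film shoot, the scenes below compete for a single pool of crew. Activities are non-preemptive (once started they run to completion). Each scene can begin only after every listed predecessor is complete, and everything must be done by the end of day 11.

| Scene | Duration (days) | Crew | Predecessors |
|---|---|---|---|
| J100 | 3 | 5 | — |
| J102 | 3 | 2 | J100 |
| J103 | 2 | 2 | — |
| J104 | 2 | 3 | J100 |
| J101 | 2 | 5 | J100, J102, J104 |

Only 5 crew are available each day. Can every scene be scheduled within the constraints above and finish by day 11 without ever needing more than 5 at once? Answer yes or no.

Schedule J100@1, J102@4, J103@4, J104@6, J101@8: d1:5  d2:5  d3:5  d4:4  d5:4  d6:5  d7:3  d8:5  d9:5  d10:0  d11:0 — peak 5 ≤ 5.

yes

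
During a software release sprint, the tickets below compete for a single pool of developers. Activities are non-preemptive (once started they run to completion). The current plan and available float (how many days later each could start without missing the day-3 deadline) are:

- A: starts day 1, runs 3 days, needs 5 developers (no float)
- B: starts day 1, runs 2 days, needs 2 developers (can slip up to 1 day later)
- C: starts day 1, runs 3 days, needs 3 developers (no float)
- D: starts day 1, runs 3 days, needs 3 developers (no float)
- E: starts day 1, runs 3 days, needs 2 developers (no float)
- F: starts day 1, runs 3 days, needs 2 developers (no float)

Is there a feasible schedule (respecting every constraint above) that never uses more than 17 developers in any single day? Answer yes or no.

Schedule A@1, B@1, C@1, D@1, E@1, F@1: d1:17  d2:17  d3:15 — peak 17 ≤ 17.

yes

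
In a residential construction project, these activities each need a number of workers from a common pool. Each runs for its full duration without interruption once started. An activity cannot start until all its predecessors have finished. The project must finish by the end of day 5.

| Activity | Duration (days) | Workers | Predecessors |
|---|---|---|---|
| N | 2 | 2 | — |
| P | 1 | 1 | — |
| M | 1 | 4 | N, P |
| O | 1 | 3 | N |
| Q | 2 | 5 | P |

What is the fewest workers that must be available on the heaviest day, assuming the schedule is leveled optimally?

7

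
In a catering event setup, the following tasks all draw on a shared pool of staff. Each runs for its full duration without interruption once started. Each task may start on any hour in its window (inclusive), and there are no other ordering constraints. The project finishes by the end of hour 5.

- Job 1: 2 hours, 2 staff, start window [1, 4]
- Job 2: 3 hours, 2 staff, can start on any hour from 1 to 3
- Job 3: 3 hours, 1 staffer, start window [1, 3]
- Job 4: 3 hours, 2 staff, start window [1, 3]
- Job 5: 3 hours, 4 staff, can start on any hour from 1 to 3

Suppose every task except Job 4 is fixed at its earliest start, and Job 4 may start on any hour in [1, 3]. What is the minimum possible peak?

9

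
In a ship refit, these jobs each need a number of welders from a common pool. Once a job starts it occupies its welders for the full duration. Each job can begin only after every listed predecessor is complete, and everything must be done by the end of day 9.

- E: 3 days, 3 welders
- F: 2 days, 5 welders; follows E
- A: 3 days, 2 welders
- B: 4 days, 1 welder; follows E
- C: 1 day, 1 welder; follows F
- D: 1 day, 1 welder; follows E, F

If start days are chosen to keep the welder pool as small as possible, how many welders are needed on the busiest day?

5

Early-start (E@1, F@4, A@1, B@4, C@6, D@6) gives peak 6: d1:5  d2:5  d3:5  d4:6  d5:6  d6:3  d7:1  d8:0  d9:0.
Shift B→6.
Schedule E@1, F@4, A@1, B@6, C@6, D@6: d1:5  d2:5  d3:5  d4:5  d5:5  d6:3  d7:1  d8:1  d9:1 — peak 5.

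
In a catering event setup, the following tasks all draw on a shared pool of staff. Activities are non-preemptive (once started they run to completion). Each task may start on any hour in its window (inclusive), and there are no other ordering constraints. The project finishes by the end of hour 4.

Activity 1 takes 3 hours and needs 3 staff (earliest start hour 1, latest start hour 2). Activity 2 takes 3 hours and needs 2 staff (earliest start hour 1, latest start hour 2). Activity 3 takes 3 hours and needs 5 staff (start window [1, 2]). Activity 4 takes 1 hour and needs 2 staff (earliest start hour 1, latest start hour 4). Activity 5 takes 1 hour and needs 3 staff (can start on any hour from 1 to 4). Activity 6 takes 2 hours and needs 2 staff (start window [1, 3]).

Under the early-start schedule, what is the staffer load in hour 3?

10

At early start, hour 3 has: Activity 1, Activity 2, Activity 3.
Demand: 3 + 2 + 5 = 10.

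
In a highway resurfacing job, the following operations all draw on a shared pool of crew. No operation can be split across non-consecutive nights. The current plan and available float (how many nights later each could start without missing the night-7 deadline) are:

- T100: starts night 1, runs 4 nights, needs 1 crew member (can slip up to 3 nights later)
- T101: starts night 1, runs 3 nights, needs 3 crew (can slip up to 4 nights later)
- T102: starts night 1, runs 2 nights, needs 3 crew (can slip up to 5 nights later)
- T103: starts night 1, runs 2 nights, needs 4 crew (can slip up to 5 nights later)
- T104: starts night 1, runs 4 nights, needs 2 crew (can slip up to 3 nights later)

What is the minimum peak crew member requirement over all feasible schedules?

6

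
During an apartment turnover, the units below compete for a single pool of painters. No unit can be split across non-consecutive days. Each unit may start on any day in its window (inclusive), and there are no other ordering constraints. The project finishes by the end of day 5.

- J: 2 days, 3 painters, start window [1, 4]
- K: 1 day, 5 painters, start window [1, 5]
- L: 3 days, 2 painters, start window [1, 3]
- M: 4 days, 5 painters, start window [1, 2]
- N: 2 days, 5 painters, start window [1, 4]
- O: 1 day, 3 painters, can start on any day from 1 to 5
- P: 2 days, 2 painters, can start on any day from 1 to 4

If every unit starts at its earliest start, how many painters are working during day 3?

7

At early start, day 3 has: L, M.
Demand: 2 + 5 = 7.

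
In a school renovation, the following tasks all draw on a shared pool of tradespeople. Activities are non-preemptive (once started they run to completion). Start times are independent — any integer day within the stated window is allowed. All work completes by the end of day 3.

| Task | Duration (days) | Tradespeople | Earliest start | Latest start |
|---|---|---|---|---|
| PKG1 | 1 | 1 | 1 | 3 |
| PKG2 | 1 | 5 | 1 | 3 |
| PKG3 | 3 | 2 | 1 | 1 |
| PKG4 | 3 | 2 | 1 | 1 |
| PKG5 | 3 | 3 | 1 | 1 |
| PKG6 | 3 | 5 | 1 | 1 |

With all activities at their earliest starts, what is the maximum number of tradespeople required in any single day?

18

Early-start schedule: PKG1@1, PKG2@1, PKG3@1, PKG4@1, PKG5@1, PKG6@1.
Load per day: day 1: 18, day 2: 12, day 3: 12.
Peak is 18.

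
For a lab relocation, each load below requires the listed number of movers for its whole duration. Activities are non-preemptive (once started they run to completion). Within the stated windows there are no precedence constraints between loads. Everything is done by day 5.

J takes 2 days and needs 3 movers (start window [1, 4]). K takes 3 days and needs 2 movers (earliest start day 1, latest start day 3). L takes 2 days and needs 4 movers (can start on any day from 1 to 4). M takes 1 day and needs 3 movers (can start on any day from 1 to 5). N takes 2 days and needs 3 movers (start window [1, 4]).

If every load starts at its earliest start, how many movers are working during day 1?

15

At early start, day 1 has: J, K, L, M, N.
Demand: 3 + 2 + 4 + 3 + 3 = 15.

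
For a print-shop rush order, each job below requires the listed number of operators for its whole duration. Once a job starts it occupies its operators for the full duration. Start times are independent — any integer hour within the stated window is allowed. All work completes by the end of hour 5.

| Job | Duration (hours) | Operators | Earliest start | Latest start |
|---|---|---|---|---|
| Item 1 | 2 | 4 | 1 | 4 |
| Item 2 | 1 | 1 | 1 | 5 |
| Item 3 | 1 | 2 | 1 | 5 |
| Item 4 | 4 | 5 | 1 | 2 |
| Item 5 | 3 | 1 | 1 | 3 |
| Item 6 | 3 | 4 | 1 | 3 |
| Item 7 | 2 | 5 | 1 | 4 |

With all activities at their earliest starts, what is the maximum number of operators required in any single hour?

22

Early-start schedule: Item 1@1, Item 2@1, Item 3@1, Item 4@1, Item 5@1, Item 6@1, Item 7@1.
Load per hour: hour 1: 22, hour 2: 19, hour 3: 10, hour 4: 5, hour 5: 0.
Peak is 22.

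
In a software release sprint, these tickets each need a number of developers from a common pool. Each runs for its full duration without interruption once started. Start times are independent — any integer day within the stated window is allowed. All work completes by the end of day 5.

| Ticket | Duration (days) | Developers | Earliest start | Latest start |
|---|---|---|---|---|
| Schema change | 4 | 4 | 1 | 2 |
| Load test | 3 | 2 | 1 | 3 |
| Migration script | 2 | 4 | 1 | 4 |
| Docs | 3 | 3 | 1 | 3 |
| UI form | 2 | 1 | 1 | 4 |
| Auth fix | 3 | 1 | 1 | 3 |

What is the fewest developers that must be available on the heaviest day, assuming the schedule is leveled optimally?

10

Early-start (Schema change@1, Load test@1, Migration script@1, Docs@1, UI form@1, Auth fix@1) gives peak 15: d1:15  d2:15  d3:10  d4:4  d5:0.
Shift Docs→3, UI form→4, Auth fix→3.
Schedule Schema change@1, Load test@1, Migration script@1, Docs@3, UI form@4, Auth fix@3: d1:10  d2:10  d3:10  d4:9  d5:5 — peak 10.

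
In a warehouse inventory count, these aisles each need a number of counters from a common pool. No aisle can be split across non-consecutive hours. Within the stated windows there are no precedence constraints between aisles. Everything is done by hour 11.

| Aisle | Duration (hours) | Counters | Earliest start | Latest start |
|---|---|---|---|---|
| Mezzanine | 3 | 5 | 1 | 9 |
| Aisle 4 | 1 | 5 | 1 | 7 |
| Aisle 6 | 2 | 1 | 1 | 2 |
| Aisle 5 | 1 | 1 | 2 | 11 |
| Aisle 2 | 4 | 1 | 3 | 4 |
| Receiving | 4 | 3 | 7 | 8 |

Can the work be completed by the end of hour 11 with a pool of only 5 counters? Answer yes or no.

no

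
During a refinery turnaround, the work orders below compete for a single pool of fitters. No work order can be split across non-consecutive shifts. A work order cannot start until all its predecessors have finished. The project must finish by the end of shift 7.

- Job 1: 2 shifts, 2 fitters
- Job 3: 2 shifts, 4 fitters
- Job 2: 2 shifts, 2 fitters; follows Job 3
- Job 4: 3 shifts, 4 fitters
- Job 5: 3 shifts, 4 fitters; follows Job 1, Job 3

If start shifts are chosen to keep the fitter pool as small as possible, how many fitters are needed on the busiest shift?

8

Early-start (Job 1@1, Job 3@1, Job 2@3, Job 4@1, Job 5@3) gives peak 10: s1:10  s2:10  s3:10  s4:6  s5:4  s6:0  s7:0.
Shift Job 4→3, Job 5→5.
Schedule Job 1@1, Job 3@1, Job 2@3, Job 4@3, Job 5@5: s1:6  s2:6  s3:6  s4:6  s5:8  s6:4  s7:4 — peak 8.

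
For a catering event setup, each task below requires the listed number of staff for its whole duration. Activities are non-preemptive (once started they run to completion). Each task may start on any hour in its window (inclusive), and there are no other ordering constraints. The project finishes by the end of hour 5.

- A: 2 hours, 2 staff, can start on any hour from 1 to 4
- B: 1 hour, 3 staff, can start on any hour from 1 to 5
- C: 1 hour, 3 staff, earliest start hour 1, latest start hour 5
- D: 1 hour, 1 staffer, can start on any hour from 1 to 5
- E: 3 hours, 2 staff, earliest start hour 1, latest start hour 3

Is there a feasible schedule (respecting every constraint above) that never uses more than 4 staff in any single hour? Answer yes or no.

yes

Schedule A@1, B@4, C@5, D@3, E@1: h1:4  h2:4  h3:3  h4:3  h5:3 — peak 4 ≤ 4.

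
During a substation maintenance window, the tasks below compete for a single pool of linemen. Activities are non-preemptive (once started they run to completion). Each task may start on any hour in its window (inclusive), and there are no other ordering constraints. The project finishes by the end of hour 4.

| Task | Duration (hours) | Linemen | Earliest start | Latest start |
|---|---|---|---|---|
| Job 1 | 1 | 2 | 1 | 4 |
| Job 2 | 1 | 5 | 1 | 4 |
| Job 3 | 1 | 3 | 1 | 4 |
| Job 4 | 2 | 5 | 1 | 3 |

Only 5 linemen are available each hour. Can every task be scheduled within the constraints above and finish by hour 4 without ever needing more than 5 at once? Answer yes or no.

Schedule Job 1@1, Job 2@2, Job 3@1, Job 4@3: h1:5  h2:5  h3:5  h4:5 — peak 5 ≤ 5.

yes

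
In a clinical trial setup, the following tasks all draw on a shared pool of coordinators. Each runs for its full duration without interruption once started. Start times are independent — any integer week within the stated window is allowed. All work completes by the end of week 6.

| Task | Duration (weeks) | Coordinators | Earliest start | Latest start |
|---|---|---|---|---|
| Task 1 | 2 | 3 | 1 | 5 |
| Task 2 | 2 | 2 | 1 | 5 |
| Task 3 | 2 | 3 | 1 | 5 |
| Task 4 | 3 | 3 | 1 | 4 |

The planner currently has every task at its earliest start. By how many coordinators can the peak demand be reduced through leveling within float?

Early-start peak: w1:11  w2:11  w3:3  w4:0  w5:0  w6:0 ⇒ 11.
Leveled (Task 1@1, Task 2@1, Task 3@3, Task 4@3): w1:5  w2:5  w3:6  w4:6  w5:3  w6:0 ⇒ 6.
Reduction 11 − 6 = 5.

5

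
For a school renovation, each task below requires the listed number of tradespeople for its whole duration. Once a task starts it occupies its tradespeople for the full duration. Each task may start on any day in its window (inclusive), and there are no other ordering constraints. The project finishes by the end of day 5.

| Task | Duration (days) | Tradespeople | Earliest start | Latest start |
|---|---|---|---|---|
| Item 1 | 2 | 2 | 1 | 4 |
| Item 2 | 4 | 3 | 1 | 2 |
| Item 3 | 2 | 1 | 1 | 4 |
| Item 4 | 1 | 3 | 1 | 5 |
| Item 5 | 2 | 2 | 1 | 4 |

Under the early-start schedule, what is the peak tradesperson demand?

11

Early-start schedule: Item 1@1, Item 2@1, Item 3@1, Item 4@1, Item 5@1.
Load per day: day 1: 11, day 2: 8, day 3: 3, day 4: 3, day 5: 0.
Peak is 11.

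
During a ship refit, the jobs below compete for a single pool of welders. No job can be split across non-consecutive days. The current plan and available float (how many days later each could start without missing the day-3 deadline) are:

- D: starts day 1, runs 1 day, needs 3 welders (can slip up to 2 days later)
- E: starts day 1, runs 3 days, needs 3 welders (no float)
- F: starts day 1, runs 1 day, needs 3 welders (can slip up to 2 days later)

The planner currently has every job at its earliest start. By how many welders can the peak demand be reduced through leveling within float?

3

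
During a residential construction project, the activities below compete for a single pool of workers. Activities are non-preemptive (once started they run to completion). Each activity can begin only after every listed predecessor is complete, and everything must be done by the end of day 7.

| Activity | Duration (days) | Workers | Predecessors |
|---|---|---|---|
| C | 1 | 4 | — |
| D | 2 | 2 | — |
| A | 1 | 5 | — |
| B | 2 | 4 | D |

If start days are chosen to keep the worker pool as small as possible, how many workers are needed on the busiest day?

5

Early-start (C@1, D@1, A@1, B@3) gives peak 11: d1:11  d2:2  d3:4  d4:4  d5:0  d6:0  d7:0.
Shift D→2, A→4, B→5.
Schedule C@1, D@2, A@4, B@5: d1:4  d2:2  d3:2  d4:5  d5:4  d6:4  d7:0 — peak 5.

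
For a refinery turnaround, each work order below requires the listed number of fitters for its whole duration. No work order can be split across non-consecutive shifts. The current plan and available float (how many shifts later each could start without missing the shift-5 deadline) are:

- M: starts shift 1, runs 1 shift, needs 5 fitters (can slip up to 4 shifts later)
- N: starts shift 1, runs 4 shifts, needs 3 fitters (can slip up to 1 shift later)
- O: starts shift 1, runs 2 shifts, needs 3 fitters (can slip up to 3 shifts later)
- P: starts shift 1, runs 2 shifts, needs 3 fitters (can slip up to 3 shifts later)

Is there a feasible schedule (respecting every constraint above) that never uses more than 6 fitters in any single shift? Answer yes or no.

yes

Schedule M@1, N@2, O@2, P@4: s1:5  s2:6  s3:6  s4:6  s5:6 — peak 6 ≤ 6.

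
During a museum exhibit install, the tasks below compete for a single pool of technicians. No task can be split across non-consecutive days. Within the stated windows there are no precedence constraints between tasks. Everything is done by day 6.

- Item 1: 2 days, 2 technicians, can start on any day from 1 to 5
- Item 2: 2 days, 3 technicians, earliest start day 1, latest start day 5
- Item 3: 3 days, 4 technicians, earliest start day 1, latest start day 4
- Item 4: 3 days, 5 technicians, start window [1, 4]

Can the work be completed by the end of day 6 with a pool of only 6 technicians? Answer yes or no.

no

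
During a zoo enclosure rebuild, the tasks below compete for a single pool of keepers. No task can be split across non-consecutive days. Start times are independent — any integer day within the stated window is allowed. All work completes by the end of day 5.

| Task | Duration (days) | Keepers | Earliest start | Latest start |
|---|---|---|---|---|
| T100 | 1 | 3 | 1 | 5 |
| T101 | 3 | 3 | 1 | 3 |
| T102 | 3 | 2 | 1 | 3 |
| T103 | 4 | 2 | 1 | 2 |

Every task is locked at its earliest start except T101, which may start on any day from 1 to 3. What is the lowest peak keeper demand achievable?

7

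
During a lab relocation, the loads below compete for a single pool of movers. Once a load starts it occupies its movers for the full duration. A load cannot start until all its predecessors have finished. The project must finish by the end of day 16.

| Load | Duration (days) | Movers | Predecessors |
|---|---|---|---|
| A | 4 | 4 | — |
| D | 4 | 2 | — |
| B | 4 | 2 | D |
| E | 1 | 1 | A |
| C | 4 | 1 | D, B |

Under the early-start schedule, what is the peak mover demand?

6

Early-start schedule: A@1, D@1, B@5, E@5, C@9.
Load per day: day 1: 6, day 2: 6, day 3: 6, day 4: 6, day 5: 3, day 6: 2, day 7: 2, day 8: 2, day 9: 1, day 10: 1, day 11: 1, day 12: 1, day 13: 0, day 14: 0, day 15: 0, day 16: 0.
Peak is 6.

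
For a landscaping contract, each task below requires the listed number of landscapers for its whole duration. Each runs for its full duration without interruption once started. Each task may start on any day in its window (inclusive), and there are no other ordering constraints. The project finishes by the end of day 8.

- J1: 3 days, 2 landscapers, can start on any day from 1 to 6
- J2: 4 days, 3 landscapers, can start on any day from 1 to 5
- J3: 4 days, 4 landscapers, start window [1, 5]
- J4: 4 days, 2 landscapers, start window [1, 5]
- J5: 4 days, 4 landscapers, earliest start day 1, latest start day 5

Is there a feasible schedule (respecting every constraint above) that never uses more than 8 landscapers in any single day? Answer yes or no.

Schedule J1@1, J2@1, J3@5, J4@1, J5@5: d1:7  d2:7  d3:7  d4:5  d5:8  d6:8  d7:8  d8:8 — peak 8 ≤ 8.

yes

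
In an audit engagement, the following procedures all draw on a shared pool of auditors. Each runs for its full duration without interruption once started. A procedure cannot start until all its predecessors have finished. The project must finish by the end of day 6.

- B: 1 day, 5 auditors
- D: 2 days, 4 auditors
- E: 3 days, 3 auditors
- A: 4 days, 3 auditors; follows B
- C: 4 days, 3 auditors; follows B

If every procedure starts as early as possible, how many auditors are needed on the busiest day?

Early-start schedule: B@1, D@1, E@1, A@2, C@2.
Load per day: day 1: 12, day 2: 13, day 3: 9, day 4: 6, day 5: 6, day 6: 0.
Peak is 13.

13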